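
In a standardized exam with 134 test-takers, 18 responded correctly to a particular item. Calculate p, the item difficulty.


Item difficulty p = number correct / total examinees
p = 18 / 134
p = 0.1343

0.1343


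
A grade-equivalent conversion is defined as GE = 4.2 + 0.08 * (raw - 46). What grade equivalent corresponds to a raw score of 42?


raw - median = 42 - 46 = -4
slope * diff = 0.08 * -4 = -0.32
GE = 4.2 + -0.32
GE = 3.88

3.88


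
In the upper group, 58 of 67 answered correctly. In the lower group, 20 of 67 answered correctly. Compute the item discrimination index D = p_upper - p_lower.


p_upper = 58/67 = 0.8657
p_lower = 20/67 = 0.2985
D = 0.8657 - 0.2985 = 0.5672

0.5672


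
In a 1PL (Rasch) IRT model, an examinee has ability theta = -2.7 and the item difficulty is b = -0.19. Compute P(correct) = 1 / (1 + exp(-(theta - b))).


theta - b = -2.7 - -0.19 = -2.51
exp(-(theta - b)) = exp(2.51) = 12.3049
P = 1 / (1 + 12.3049)
P = 0.0752

0.0752


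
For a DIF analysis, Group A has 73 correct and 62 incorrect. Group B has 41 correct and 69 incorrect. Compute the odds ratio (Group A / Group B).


Odds_A = 73/62 = 1.1774
Odds_B = 41/69 = 0.5942
OR = Odds_A / Odds_B = 1.1774 / 0.5942
Exactly, OR = (73 * 69) / (62 * 41) = 5037 / 2542
OR = 1.9815

1.9815


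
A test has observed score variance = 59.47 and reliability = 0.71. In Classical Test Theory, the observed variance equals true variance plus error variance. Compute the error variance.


var_true = rxx * var_obs = 0.71 * 59.47 = 42.2237
var_error = var_obs - var_true
var_error = 59.47 - 42.2237
var_error = 17.2463

17.2463


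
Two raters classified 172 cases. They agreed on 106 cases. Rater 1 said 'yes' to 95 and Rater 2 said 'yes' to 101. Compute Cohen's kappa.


P_o = 106/172 = 0.616279
P_e = (95*101 + 77*71) / 29584 = 0.509127
kappa = (P_o - P_e) / (1 - P_e)
kappa = (0.616279 - 0.509127) / (1 - 0.509127)
kappa = 0.2183

0.2183


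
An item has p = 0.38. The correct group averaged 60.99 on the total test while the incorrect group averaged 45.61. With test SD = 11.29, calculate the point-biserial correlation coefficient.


q = 1 - p = 0.62
rpb = ((M1 - M0) / SD) * sqrt(p * q)
rpb = ((60.99 - 45.61) / 11.29) * sqrt(0.38 * 0.62)
rpb = 0.6612

0.6612


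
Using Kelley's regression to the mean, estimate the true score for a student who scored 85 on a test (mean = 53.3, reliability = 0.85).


T_est = rxx * X + (1 - rxx) * mean
T_est = 0.85 * 85 + 0.15 * 53.3
T_est = 72.25 + 7.995
T_est = 80.245

80.245


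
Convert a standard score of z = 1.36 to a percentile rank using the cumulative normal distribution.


CDF(z) = 0.5 * (1 + erf(z/sqrt(2)))
erf(0.9617) = 0.8262
CDF = 0.9131
Percentile rank = 0.9131 * 100 = 91.31

91.31


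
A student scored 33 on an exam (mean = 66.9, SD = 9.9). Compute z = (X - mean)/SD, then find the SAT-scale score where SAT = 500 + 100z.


z = (X - mean) / SD = (33 - 66.9) / 9.9
z = -33.9 / 9.9
z = -3.4242
SAT-scale = SAT = 500 + 100z
Carry z at full precision (z = -33.9 / 9.9) into the conversion:
SAT-scale = 500 + 100 * (-33.9 / 9.9) = 500 + -3390 / 9.9
SAT-scale = 500 + -342.4242
SAT-scale = 157.5758

157.5758


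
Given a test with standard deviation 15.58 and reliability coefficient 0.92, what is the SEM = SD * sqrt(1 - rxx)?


SEM = SD * sqrt(1 - rxx)
SEM = 15.58 * sqrt(1 - 0.92)
SEM = 15.58 * sqrt(0.08) = 15.58 * 0.282843
SEM = 4.4067

4.4067


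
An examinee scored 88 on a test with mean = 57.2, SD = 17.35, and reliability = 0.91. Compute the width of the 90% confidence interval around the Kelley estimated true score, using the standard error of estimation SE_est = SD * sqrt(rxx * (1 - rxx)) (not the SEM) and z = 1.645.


True score estimate = 0.91*88 + 0.09*57.2 = 85.228
SE_est = SD * sqrt(rxx * (1 - rxx)) = 17.35 * sqrt(0.91 * 0.09) = 17.35 * sqrt(0.0819) = 4.965254
CI = T_est +/- z * SE_est, so width = 2 * z * SE_est = 2 * 1.645 * 4.965254
Width = 16.3357

16.3357


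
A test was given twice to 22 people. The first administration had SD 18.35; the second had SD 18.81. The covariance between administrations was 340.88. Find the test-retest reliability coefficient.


r = cov(X,Y) / (SD_X * SD_Y)
r = 340.88 / (18.35 * 18.81)
r = 340.88 / 345.1635
r = 0.9876

0.9876


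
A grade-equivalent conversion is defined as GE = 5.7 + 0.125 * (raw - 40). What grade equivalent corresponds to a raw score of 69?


raw - median = 69 - 40 = 29
slope * diff = 0.125 * 29 = 3.625
GE = 5.7 + 3.625
GE = 9.325

9.325


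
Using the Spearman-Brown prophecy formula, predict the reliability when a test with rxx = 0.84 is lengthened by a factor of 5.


r_new = (n * rxx) / (1 + (n-1) * rxx)
r_new = (5 * 0.84) / (1 + 4 * 0.84)
r_new = 4.2 / 4.36
r_new = 0.9633

0.9633


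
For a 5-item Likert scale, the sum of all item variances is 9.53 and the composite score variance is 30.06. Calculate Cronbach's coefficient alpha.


alpha = (k/(k-1)) * (1 - sum(si^2)/s_total^2)
= (5/4) * (1 - 9.53/30.06)
alpha = 0.8537

0.8537


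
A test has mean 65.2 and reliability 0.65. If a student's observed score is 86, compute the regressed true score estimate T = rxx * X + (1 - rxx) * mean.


T_est = rxx * X + (1 - rxx) * mean
T_est = 0.65 * 86 + 0.35 * 65.2
T_est = 55.9 + 22.82
T_est = 78.72

78.72


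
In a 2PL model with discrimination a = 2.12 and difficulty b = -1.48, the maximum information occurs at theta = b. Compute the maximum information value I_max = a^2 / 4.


For 2PL, max info at theta = b = -1.48
I_max = a^2 / 4 = 2.12^2 / 4
= 4.4944 / 4
I_max = 1.1236

1.1236


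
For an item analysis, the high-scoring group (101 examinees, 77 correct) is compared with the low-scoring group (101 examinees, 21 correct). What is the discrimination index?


p_upper = 77/101 = 0.7624
p_lower = 21/101 = 0.2079
D = 0.7624 - 0.2079 = 0.5545

0.5545


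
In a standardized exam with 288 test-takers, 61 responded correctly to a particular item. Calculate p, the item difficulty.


Item difficulty p = number correct / total examinees
p = 61 / 288
p = 0.2118

0.2118


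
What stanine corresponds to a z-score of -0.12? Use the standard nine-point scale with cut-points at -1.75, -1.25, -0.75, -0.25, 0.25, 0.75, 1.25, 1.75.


Stanine boundaries: [-1.75, -1.25, -0.75, -0.25, 0.25, 0.75, 1.25, 1.75]
z = -0.12
Check each boundary:
  z >= -1.75 -> could be stanine 2
  z >= -1.25 -> could be stanine 3
  z >= -0.75 -> could be stanine 4
  z >= -0.25 -> could be stanine 5
  z < 0.25
  z < 0.75
  z < 1.25
  z < 1.75
Highest qualifying boundary gives stanine = 5

5


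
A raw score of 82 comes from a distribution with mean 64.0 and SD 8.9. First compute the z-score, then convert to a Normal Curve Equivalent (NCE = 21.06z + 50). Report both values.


z = (X - mean) / SD = (82 - 64.0) / 8.9
z = 18.0 / 8.9
z = 2.0225
NCE = NCE = 21.06z + 50
Carry z at full precision (z = 18.0 / 8.9) into the conversion:
NCE = 21.06 * (18.0 / 8.9) + 50 = 379.08 / 8.9 + 50
NCE = 42.5933 + 50
NCE = 92.5933

92.5933


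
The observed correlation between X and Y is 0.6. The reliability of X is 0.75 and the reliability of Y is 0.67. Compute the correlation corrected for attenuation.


r_corrected = rxy / sqrt(rxx * ryy)
= 0.6 / sqrt(0.75 * 0.67)
= 0.6 / sqrt(0.5025)
= 0.6 / 0.708872
r_corrected = 0.8464

0.8464


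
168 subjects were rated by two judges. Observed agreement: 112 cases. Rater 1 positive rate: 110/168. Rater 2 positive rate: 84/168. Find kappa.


P_o = 112/168 = 0.666667
P_e = (110*84 + 58*84) / 28224 = 0.5
kappa = (P_o - P_e) / (1 - P_e)
kappa = (0.666667 - 0.5) / (1 - 0.5)
kappa = 0.3333

0.3333


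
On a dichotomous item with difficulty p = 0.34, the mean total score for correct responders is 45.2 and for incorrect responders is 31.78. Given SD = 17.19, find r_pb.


q = 1 - p = 0.66
rpb = ((M1 - M0) / SD) * sqrt(p * q)
rpb = ((45.2 - 31.78) / 17.19) * sqrt(0.34 * 0.66)
rpb = 0.3698

0.3698


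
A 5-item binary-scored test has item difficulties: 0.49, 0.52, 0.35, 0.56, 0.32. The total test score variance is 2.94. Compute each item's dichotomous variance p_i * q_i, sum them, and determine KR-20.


For each item, compute p_i * q_i:
  Item 1: 0.49 * 0.51 = 0.2499
  Item 2: 0.52 * 0.48 = 0.2496
  Item 3: 0.35 * 0.65 = 0.2275
  Item 4: 0.56 * 0.44 = 0.2464
  Item 5: 0.32 * 0.68 = 0.2176
Sum(p_i * q_i) = 0.2499 + 0.2496 + 0.2275 + 0.2464 + 0.2176 = 1.191
KR-20 = (k/(k-1)) * (1 - Sum(p_i*q_i) / Var_total)
= (5/4) * (1 - 1.191/2.94)
= 1.25 * 0.5949
KR-20 = 0.7436

0.7436


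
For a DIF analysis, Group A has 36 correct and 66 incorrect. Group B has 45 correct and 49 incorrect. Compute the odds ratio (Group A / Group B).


Odds_A = 36/66 = 0.5455
Odds_B = 45/49 = 0.9184
OR = Odds_A / Odds_B = 0.5455 / 0.9184
Exactly, OR = (36 * 49) / (66 * 45) = 1764 / 2970
OR = 0.5939

0.5939


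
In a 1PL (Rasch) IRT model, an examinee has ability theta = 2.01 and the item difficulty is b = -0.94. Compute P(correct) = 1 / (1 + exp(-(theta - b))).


theta - b = 2.01 - -0.94 = 2.95
exp(-(theta - b)) = exp(-2.95) = 0.0523
P = 1 / (1 + 0.0523)
P = 0.9503

0.9503


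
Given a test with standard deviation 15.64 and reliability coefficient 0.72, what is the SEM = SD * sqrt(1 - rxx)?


SEM = SD * sqrt(1 - rxx)
SEM = 15.64 * sqrt(1 - 0.72)
SEM = 15.64 * sqrt(0.28) = 15.64 * 0.52915
SEM = 8.2759

8.2759


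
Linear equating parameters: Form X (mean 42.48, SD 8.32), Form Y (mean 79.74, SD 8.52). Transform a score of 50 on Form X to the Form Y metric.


slope = SD_Y / SD_X = 8.52 / 8.32 ~ 1.024
intercept = mean_Y - slope * mean_X = 79.74 - (8.52 / 8.32) * 42.48 ~ 36.2388
Y = slope * X + intercept. To avoid rounding drift from the rounded slope/intercept, evaluate the equivalent form Y = mean_Y + SD_Y * (X - mean_X) / SD_X at full precision:
Y = 79.74 + 8.52 * (50 - 42.48) / 8.32
Y = 79.74 + 8.52 * 7.52 / 8.32
Y = 79.74 + 64.0704 / 8.32
Y = 79.74 + 7.7008
Y = 87.4408

87.4408


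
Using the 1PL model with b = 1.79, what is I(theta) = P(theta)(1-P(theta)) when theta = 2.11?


P = 1/(1+exp(-(2.11-1.79))) = 0.5793
I = P*(1-P) = 0.5793 * 0.4207
I = 0.2437

0.2437


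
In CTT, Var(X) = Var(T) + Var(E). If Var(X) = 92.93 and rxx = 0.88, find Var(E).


var_true = rxx * var_obs = 0.88 * 92.93 = 81.7784
var_error = var_obs - var_true
var_error = 92.93 - 81.7784
var_error = 11.1516

11.1516


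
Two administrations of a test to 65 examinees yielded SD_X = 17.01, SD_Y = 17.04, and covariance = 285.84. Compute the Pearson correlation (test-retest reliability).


r = cov(X,Y) / (SD_X * SD_Y)
r = 285.84 / (17.01 * 17.04)
r = 285.84 / 289.8504
r = 0.9862

0.9862


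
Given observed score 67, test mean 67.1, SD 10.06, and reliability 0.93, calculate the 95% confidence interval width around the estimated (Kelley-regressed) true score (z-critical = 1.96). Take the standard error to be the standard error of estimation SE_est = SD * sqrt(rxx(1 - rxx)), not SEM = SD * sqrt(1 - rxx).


True score estimate = 0.93*67 + 0.07*67.1 = 67.007
SE_est = SD * sqrt(rxx * (1 - rxx)) = 10.06 * sqrt(0.93 * 0.07) = 10.06 * sqrt(0.0651) = 2.566779
CI = T_est +/- z * SE_est, so width = 2 * z * SE_est = 2 * 1.96 * 2.566779
Width = 10.0618

10.0618


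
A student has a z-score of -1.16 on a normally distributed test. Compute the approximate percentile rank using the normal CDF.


CDF(z) = 0.5 * (1 + erf(z/sqrt(2)))
erf(-0.8202) = -0.754
CDF = 0.123
Percentile rank = 0.123 * 100 = 12.3

12.3


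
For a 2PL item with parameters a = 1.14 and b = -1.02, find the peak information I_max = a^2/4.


For 2PL, max info at theta = b = -1.02
I_max = a^2 / 4 = 1.14^2 / 4
= 1.2996 / 4
I_max = 0.3249

0.3249


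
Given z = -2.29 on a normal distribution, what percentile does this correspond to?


CDF(z) = 0.5 * (1 + erf(z/sqrt(2)))
erf(-1.6193) = -0.978
CDF = 0.011
Percentile rank = 0.011 * 100 = 1.1

1.1


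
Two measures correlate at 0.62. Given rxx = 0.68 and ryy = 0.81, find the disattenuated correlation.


r_corrected = rxy / sqrt(rxx * ryy)
= 0.62 / sqrt(0.68 * 0.81)
= 0.62 / sqrt(0.5508)
= 0.62 / 0.742159
r_corrected = 0.8354

0.8354


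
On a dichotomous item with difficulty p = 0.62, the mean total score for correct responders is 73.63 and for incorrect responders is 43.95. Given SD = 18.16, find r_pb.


q = 1 - p = 0.38
rpb = ((M1 - M0) / SD) * sqrt(p * q)
rpb = ((73.63 - 43.95) / 18.16) * sqrt(0.62 * 0.38)
rpb = 0.7933

0.7933


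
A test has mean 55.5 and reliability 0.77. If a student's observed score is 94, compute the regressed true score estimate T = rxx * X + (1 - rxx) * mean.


T_est = rxx * X + (1 - rxx) * mean
T_est = 0.77 * 94 + 0.23 * 55.5
T_est = 72.38 + 12.765
T_est = 85.145

85.145


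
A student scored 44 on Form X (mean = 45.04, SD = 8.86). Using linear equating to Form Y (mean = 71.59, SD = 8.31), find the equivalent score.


slope = SD_Y / SD_X = 8.31 / 8.86 ~ 0.9379
intercept = mean_Y - slope * mean_X = 71.59 - (8.31 / 8.86) * 45.04 ~ 29.3459
Y = slope * X + intercept. To avoid rounding drift from the rounded slope/intercept, evaluate the equivalent form Y = mean_Y + SD_Y * (X - mean_X) / SD_X at full precision:
Y = 71.59 + 8.31 * (44 - 45.04) / 8.86
Y = 71.59 - 8.31 * 1.04 / 8.86
Y = 71.59 - 8.6424 / 8.86
Y = 71.59 - 0.9754
Y = 70.6146

70.6146


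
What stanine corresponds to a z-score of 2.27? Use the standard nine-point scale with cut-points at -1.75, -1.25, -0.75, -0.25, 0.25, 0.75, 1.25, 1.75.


Stanine boundaries: [-1.75, -1.25, -0.75, -0.25, 0.25, 0.75, 1.25, 1.75]
z = 2.27
Check each boundary:
  z >= -1.75 -> could be stanine 2
  z >= -1.25 -> could be stanine 3
  z >= -0.75 -> could be stanine 4
  z >= -0.25 -> could be stanine 5
  z >= 0.25 -> could be stanine 6
  z >= 0.75 -> could be stanine 7
  z >= 1.25 -> could be stanine 8
  z >= 1.75 -> could be stanine 9
Highest qualifying boundary gives stanine = 9

9


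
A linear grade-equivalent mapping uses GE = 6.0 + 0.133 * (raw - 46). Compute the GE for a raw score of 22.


raw - median = 22 - 46 = -24
slope * diff = 0.133 * -24 = -3.192
GE = 6.0 + -3.192
GE = 2.808

2.808


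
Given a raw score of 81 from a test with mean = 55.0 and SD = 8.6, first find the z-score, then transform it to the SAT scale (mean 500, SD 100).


z = (X - mean) / SD = (81 - 55.0) / 8.6
z = 26.0 / 8.6
z = 3.0233
SAT-scale = SAT = 500 + 100z
Carry z at full precision (z = 26.0 / 8.6) into the conversion:
SAT-scale = 500 + 100 * (26.0 / 8.6) = 500 + 2600 / 8.6
SAT-scale = 500 + 302.3256
SAT-scale = 802.3256

802.3256


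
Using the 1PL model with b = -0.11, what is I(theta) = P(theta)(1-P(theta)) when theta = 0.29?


P = 1/(1+exp(-(0.29--0.11))) = 0.5987
I = P*(1-P) = 0.5987 * 0.4013
I = 0.2403

0.2403


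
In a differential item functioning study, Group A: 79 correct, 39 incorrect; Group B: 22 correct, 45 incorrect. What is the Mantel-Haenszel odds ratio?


Odds_A = 79/39 = 2.0256
Odds_B = 22/45 = 0.4889
OR = Odds_A / Odds_B = 2.0256 / 0.4889
Exactly, OR = (79 * 45) / (39 * 22) = 3555 / 858
OR = 4.1434

4.1434


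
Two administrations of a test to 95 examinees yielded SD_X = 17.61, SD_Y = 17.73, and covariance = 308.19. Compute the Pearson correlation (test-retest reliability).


r = cov(X,Y) / (SD_X * SD_Y)
r = 308.19 / (17.61 * 17.73)
r = 308.19 / 312.2253
r = 0.9871

0.9871


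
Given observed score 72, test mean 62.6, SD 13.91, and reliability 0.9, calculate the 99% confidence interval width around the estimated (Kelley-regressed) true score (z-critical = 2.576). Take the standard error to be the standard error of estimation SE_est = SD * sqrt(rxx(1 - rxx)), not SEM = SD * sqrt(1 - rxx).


True score estimate = 0.9*72 + 0.1*62.6 = 71.06
SE_est = SD * sqrt(rxx * (1 - rxx)) = 13.91 * sqrt(0.9 * 0.1) = 13.91 * sqrt(0.09) = 4.173
CI = T_est +/- z * SE_est, so width = 2 * z * SE_est = 2 * 2.576 * 4.173
Width = 21.4993

21.4993


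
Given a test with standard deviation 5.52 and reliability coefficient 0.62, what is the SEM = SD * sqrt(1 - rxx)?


SEM = SD * sqrt(1 - rxx)
SEM = 5.52 * sqrt(1 - 0.62)
SEM = 5.52 * sqrt(0.38) = 5.52 * 0.616441
SEM = 3.4028

3.4028


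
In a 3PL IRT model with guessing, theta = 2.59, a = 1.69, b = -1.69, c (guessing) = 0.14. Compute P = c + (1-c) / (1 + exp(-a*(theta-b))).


logit = 1.69*(2.59 - -1.69) = 7.2332
P* = 1/(1 + exp(-7.2332)) = 0.9993
P = 0.14 + (1 - 0.14) * 0.9993
P = 0.9994

0.9994


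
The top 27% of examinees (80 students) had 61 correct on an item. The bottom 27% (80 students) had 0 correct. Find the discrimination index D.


p_upper = 61/80 = 0.7625
p_lower = 0/80 = 0.0
D = 0.7625 - 0.0 = 0.7625

0.7625


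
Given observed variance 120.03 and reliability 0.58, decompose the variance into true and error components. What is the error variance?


var_true = rxx * var_obs = 0.58 * 120.03 = 69.6174
var_error = var_obs - var_true
var_error = 120.03 - 69.6174
var_error = 50.4126

50.4126


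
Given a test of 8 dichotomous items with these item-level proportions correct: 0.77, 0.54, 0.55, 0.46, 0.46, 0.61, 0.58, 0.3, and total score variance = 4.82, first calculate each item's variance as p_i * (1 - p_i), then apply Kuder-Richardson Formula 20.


For each item, compute p_i * q_i:
  Item 1: 0.77 * 0.23 = 0.1771
  Item 2: 0.54 * 0.46 = 0.2484
  Item 3: 0.55 * 0.45 = 0.2475
  Item 4: 0.46 * 0.54 = 0.2484
  Item 5: 0.46 * 0.54 = 0.2484
  Item 6: 0.61 * 0.39 = 0.2379
  Item 7: 0.58 * 0.42 = 0.2436
  Item 8: 0.3 * 0.7 = 0.21
Sum(p_i * q_i) = 0.1771 + 0.2484 + 0.2475 + 0.2484 + 0.2484 + 0.2379 + 0.2436 + 0.21 = 1.8613
KR-20 = (k/(k-1)) * (1 - Sum(p_i*q_i) / Var_total)
= (8/7) * (1 - 1.8613/4.82)
= 1.1429 * 0.6138
KR-20 = 0.7015

0.7015


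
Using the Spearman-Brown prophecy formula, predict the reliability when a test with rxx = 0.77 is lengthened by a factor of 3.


r_new = (n * rxx) / (1 + (n-1) * rxx)
r_new = (3 * 0.77) / (1 + 2 * 0.77)
r_new = 2.31 / 2.54
r_new = 0.9094

0.9094


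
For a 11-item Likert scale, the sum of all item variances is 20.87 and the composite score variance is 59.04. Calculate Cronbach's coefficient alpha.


alpha = (k/(k-1)) * (1 - sum(si^2)/s_total^2)
= (11/10) * (1 - 20.87/59.04)
alpha = 0.7112

0.7112


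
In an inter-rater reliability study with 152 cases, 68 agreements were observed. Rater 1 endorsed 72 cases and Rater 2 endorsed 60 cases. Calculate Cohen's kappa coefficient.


P_o = 68/152 = 0.447368
P_e = (72*60 + 80*92) / 23104 = 0.50554
kappa = (P_o - P_e) / (1 - P_e)
kappa = (0.447368 - 0.50554) / (1 - 0.50554)
kappa = -0.1176

-0.1176


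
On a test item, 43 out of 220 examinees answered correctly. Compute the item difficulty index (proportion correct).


Item difficulty p = number correct / total examinees
p = 43 / 220
p = 0.1955

0.1955


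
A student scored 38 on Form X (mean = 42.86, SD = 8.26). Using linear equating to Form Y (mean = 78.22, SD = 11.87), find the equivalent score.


slope = SD_Y / SD_X = 11.87 / 8.26 ~ 1.437
intercept = mean_Y - slope * mean_X = 78.22 - (11.87 / 8.26) * 42.86 ~ 16.6282
Y = slope * X + intercept. To avoid rounding drift from the rounded slope/intercept, evaluate the equivalent form Y = mean_Y + SD_Y * (X - mean_X) / SD_X at full precision:
Y = 78.22 + 11.87 * (38 - 42.86) / 8.26
Y = 78.22 - 11.87 * 4.86 / 8.26
Y = 78.22 - 57.6882 / 8.26
Y = 78.22 - 6.984
Y = 71.236

71.236


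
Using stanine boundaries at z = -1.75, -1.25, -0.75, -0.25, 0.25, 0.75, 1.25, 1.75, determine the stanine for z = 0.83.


Stanine boundaries: [-1.75, -1.25, -0.75, -0.25, 0.25, 0.75, 1.25, 1.75]
z = 0.83
Check each boundary:
  z >= -1.75 -> could be stanine 2
  z >= -1.25 -> could be stanine 3
  z >= -0.75 -> could be stanine 4
  z >= -0.25 -> could be stanine 5
  z >= 0.25 -> could be stanine 6
  z >= 0.75 -> could be stanine 7
  z < 1.25
  z < 1.75
Highest qualifying boundary gives stanine = 7

7


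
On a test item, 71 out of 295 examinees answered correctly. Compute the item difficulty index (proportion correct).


Item difficulty p = number correct / total examinees
p = 71 / 295
p = 0.2407

0.2407


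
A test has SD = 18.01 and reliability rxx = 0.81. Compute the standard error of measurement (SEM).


SEM = SD * sqrt(1 - rxx)
SEM = 18.01 * sqrt(1 - 0.81)
SEM = 18.01 * sqrt(0.19) = 18.01 * 0.43589
SEM = 7.8504

7.8504


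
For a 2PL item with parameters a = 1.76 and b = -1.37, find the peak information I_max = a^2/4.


For 2PL, max info at theta = b = -1.37
I_max = a^2 / 4 = 1.76^2 / 4
= 3.0976 / 4
I_max = 0.7744

0.7744


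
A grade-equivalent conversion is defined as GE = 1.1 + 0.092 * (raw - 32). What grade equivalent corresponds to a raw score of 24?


raw - median = 24 - 32 = -8
slope * diff = 0.092 * -8 = -0.736
GE = 1.1 + -0.736
GE = 0.364

0.364


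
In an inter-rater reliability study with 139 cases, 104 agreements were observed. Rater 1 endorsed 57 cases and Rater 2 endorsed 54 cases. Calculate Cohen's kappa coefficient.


P_o = 104/139 = 0.748201
P_e = (57*54 + 82*85) / 19321 = 0.520056
kappa = (P_o - P_e) / (1 - P_e)
kappa = (0.748201 - 0.520056) / (1 - 0.520056)
kappa = 0.4754

0.4754


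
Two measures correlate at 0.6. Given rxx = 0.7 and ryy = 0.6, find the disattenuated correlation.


r_corrected = rxy / sqrt(rxx * ryy)
= 0.6 / sqrt(0.7 * 0.6)
= 0.6 / sqrt(0.42)
= 0.6 / 0.648074
r_corrected = 0.9258

0.9258


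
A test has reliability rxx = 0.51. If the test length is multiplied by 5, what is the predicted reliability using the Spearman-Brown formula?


r_new = (n * rxx) / (1 + (n-1) * rxx)
r_new = (5 * 0.51) / (1 + 4 * 0.51)
r_new = 2.55 / 3.04
r_new = 0.8388

0.8388


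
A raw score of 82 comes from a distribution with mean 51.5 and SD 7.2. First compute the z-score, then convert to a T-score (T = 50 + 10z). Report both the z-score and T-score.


z = (X - mean) / SD = (82 - 51.5) / 7.2
z = 30.5 / 7.2
z = 4.2361
T-score = T = 50 + 10z
Carry z at full precision (z = 30.5 / 7.2) into the conversion:
T-score = 50 + 10 * (30.5 / 7.2) = 50 + 305 / 7.2
T-score = 50 + 42.3611
T-score = 92.3611

92.3611


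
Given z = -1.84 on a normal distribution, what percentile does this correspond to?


CDF(z) = 0.5 * (1 + erf(z/sqrt(2)))
erf(-1.3011) = -0.9342
CDF = 0.0329
Percentile rank = 0.0329 * 100 = 3.29

3.29


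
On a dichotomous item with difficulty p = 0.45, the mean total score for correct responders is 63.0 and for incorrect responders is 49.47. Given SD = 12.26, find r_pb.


q = 1 - p = 0.55
rpb = ((M1 - M0) / SD) * sqrt(p * q)
rpb = ((63.0 - 49.47) / 12.26) * sqrt(0.45 * 0.55)
rpb = 0.549

0.549


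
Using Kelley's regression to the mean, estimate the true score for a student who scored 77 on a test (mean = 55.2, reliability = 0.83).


T_est = rxx * X + (1 - rxx) * mean
T_est = 0.83 * 77 + 0.17 * 55.2
T_est = 63.91 + 9.384
T_est = 73.294

73.294


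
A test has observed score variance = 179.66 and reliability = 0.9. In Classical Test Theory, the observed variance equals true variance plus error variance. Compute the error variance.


var_true = rxx * var_obs = 0.9 * 179.66 = 161.694
var_error = var_obs - var_true
var_error = 179.66 - 161.694
var_error = 17.966

17.966


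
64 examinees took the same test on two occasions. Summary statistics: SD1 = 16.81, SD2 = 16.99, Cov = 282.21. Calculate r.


r = cov(X,Y) / (SD_X * SD_Y)
r = 282.21 / (16.81 * 16.99)
r = 282.21 / 285.6019
r = 0.9881

0.9881


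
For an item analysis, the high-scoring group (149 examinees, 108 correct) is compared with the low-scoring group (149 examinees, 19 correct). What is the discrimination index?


p_upper = 108/149 = 0.7248
p_lower = 19/149 = 0.1275
D = 0.7248 - 0.1275 = 0.5973

0.5973


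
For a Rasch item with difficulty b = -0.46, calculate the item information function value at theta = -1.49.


P = 1/(1+exp(-(-1.49--0.46))) = 0.2631
I = P*(1-P) = 0.2631 * 0.7369
I = 0.1939

0.1939


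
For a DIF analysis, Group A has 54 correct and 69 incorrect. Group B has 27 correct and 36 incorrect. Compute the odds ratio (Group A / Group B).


Odds_A = 54/69 = 0.7826
Odds_B = 27/36 = 0.75
OR = Odds_A / Odds_B = 0.7826 / 0.75
Exactly, OR = (54 * 36) / (69 * 27) = 1944 / 1863
OR = 1.0435

1.0435


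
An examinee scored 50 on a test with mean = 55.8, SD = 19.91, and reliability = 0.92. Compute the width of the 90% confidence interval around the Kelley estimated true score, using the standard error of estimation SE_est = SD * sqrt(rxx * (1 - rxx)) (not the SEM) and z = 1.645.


True score estimate = 0.92*50 + 0.08*55.8 = 50.464
SE_est = SD * sqrt(rxx * (1 - rxx)) = 19.91 * sqrt(0.92 * 0.08) = 19.91 * sqrt(0.0736) = 5.401448
CI = T_est +/- z * SE_est, so width = 2 * z * SE_est = 2 * 1.645 * 5.401448
Width = 17.7708

17.7708


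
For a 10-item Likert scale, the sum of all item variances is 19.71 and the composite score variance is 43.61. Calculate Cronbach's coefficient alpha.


alpha = (k/(k-1)) * (1 - sum(si^2)/s_total^2)
= (10/9) * (1 - 19.71/43.61)
alpha = 0.6089

0.6089


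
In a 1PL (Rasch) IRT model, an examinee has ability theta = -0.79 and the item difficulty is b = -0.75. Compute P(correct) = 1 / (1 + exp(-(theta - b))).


theta - b = -0.79 - -0.75 = -0.04
exp(-(theta - b)) = exp(0.04) = 1.0408
P = 1 / (1 + 1.0408)
P = 0.49

0.49


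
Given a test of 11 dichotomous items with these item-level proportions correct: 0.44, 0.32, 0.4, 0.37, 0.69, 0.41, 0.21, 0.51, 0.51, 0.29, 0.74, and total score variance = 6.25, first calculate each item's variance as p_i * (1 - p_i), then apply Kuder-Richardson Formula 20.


For each item, compute p_i * q_i:
  Item 1: 0.44 * 0.56 = 0.2464
  Item 2: 0.32 * 0.68 = 0.2176
  Item 3: 0.4 * 0.6 = 0.24
  Item 4: 0.37 * 0.63 = 0.2331
  Item 5: 0.69 * 0.31 = 0.2139
  Item 6: 0.41 * 0.59 = 0.2419
  Item 7: 0.21 * 0.79 = 0.1659
  Item 8: 0.51 * 0.49 = 0.2499
  Item 9: 0.51 * 0.49 = 0.2499
  Item 10: 0.29 * 0.71 = 0.2059
  Item 11: 0.74 * 0.26 = 0.1924
Sum(p_i * q_i) = 0.2464 + 0.2176 + 0.24 + 0.2331 + 0.2139 + 0.2419 + 0.1659 + 0.2499 + 0.2499 + 0.2059 + 0.1924 = 2.4569
KR-20 = (k/(k-1)) * (1 - Sum(p_i*q_i) / Var_total)
= (11/10) * (1 - 2.4569/6.25)
= 1.1 * 0.6069
KR-20 = 0.6676

0.6676


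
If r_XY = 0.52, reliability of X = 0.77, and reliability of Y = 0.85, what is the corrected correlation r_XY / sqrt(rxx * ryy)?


r_corrected = rxy / sqrt(rxx * ryy)
= 0.52 / sqrt(0.77 * 0.85)
= 0.52 / sqrt(0.6545)
= 0.52 / 0.809012
r_corrected = 0.6428

0.6428


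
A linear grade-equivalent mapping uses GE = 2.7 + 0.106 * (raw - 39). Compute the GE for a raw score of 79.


raw - median = 79 - 39 = 40
slope * diff = 0.106 * 40 = 4.24
GE = 2.7 + 4.24
GE = 6.94

6.94


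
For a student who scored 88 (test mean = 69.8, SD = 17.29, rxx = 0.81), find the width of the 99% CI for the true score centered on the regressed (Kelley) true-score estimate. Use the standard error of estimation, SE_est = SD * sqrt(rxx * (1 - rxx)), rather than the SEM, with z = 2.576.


True score estimate = 0.81*88 + 0.19*69.8 = 84.542
SE_est = SD * sqrt(rxx * (1 - rxx)) = 17.29 * sqrt(0.81 * 0.19) = 17.29 * sqrt(0.1539) = 6.782883
CI = T_est +/- z * SE_est, so width = 2 * z * SE_est = 2 * 2.576 * 6.782883
Width = 34.9454

34.9454


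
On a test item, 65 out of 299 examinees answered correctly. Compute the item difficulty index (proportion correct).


Item difficulty p = number correct / total examinees
p = 65 / 299
p = 0.2174

0.2174


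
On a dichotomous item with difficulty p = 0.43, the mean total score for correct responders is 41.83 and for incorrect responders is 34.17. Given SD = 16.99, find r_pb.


q = 1 - p = 0.57
rpb = ((M1 - M0) / SD) * sqrt(p * q)
rpb = ((41.83 - 34.17) / 16.99) * sqrt(0.43 * 0.57)
rpb = 0.2232

0.2232


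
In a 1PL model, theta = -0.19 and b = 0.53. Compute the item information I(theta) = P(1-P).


P = 1/(1+exp(-(-0.19-0.53))) = 0.3274
I = P*(1-P) = 0.3274 * 0.6726
I = 0.2202

0.2202


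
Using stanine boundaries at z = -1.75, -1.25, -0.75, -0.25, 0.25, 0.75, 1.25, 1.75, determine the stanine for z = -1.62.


Stanine boundaries: [-1.75, -1.25, -0.75, -0.25, 0.25, 0.75, 1.25, 1.75]
z = -1.62
Check each boundary:
  z >= -1.75 -> could be stanine 2
  z < -1.25
  z < -0.75
  z < -0.25
  z < 0.25
  z < 0.75
  z < 1.25
  z < 1.75
Highest qualifying boundary gives stanine = 2

2


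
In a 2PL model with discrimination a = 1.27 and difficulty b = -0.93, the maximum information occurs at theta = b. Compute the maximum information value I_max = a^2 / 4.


For 2PL, max info at theta = b = -0.93
I_max = a^2 / 4 = 1.27^2 / 4
= 1.6129 / 4
I_max = 0.4032

0.4032


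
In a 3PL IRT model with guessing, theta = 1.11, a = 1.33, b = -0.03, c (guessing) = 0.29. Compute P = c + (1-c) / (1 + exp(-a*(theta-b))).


logit = 1.33*(1.11 - -0.03) = 1.5162
P* = 1/(1 + exp(-1.5162)) = 0.82
P = 0.29 + (1 - 0.29) * 0.82
P = 0.8722

0.8722


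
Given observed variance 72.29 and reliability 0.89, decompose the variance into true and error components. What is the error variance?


var_true = rxx * var_obs = 0.89 * 72.29 = 64.3381
var_error = var_obs - var_true
var_error = 72.29 - 64.3381
var_error = 7.9519

7.9519


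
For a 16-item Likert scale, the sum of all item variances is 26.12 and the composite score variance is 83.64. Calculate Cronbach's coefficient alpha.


alpha = (k/(k-1)) * (1 - sum(si^2)/s_total^2)
= (16/15) * (1 - 26.12/83.64)
alpha = 0.7336

0.7336


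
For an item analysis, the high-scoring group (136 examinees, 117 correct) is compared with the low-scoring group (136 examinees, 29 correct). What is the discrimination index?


p_upper = 117/136 = 0.8603
p_lower = 29/136 = 0.2132
D = 0.8603 - 0.2132 = 0.6471

0.6471


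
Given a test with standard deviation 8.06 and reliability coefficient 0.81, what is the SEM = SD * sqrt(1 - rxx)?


SEM = SD * sqrt(1 - rxx)
SEM = 8.06 * sqrt(1 - 0.81)
SEM = 8.06 * sqrt(0.19) = 8.06 * 0.43589
SEM = 3.5133

3.5133


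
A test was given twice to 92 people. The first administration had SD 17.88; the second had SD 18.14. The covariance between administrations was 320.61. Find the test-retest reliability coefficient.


r = cov(X,Y) / (SD_X * SD_Y)
r = 320.61 / (17.88 * 18.14)
r = 320.61 / 324.3432
r = 0.9885

0.9885


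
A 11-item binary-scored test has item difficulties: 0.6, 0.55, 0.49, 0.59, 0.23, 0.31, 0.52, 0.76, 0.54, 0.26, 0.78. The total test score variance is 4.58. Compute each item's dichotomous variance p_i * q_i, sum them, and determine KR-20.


For each item, compute p_i * q_i:
  Item 1: 0.6 * 0.4 = 0.24
  Item 2: 0.55 * 0.45 = 0.2475
  Item 3: 0.49 * 0.51 = 0.2499
  Item 4: 0.59 * 0.41 = 0.2419
  Item 5: 0.23 * 0.77 = 0.1771
  Item 6: 0.31 * 0.69 = 0.2139
  Item 7: 0.52 * 0.48 = 0.2496
  Item 8: 0.76 * 0.24 = 0.1824
  Item 9: 0.54 * 0.46 = 0.2484
  Item 10: 0.26 * 0.74 = 0.1924
  Item 11: 0.78 * 0.22 = 0.1716
Sum(p_i * q_i) = 0.24 + 0.2475 + 0.2499 + 0.2419 + 0.1771 + 0.2139 + 0.2496 + 0.1824 + 0.2484 + 0.1924 + 0.1716 = 2.4147
KR-20 = (k/(k-1)) * (1 - Sum(p_i*q_i) / Var_total)
= (11/10) * (1 - 2.4147/4.58)
= 1.1 * 0.4728
KR-20 = 0.5201

0.5201


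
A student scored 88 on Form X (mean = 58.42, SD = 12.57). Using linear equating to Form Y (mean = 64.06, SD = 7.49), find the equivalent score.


slope = SD_Y / SD_X = 7.49 / 12.57 ~ 0.5959
intercept = mean_Y - slope * mean_X = 64.06 - (7.49 / 12.57) * 58.42 ~ 29.2497
Y = slope * X + intercept. To avoid rounding drift from the rounded slope/intercept, evaluate the equivalent form Y = mean_Y + SD_Y * (X - mean_X) / SD_X at full precision:
Y = 64.06 + 7.49 * (88 - 58.42) / 12.57
Y = 64.06 + 7.49 * 29.58 / 12.57
Y = 64.06 + 221.5542 / 12.57
Y = 64.06 + 17.6256
Y = 81.6856

81.6856


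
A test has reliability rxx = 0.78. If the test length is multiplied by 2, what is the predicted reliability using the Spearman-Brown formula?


r_new = (n * rxx) / (1 + (n-1) * rxx)
r_new = (2 * 0.78) / (1 + 1 * 0.78)
r_new = 1.56 / 1.78
r_new = 0.8764

0.8764


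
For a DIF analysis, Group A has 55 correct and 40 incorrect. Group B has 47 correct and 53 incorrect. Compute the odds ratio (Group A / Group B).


Odds_A = 55/40 = 1.375
Odds_B = 47/53 = 0.8868
OR = Odds_A / Odds_B = 1.375 / 0.8868
Exactly, OR = (55 * 53) / (40 * 47) = 2915 / 1880
OR = 1.5505

1.5505


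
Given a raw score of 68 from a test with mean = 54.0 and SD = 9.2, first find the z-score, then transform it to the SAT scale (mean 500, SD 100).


z = (X - mean) / SD = (68 - 54.0) / 9.2
z = 14.0 / 9.2
z = 1.5217
SAT-scale = SAT = 500 + 100z
Carry z at full precision (z = 14.0 / 9.2) into the conversion:
SAT-scale = 500 + 100 * (14.0 / 9.2) = 500 + 1400 / 9.2
SAT-scale = 500 + 152.1739
SAT-scale = 652.1739

652.1739


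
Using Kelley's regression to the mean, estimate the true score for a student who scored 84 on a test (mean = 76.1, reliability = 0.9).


T_est = rxx * X + (1 - rxx) * mean
T_est = 0.9 * 84 + 0.1 * 76.1
T_est = 75.6 + 7.61
T_est = 83.21

83.21


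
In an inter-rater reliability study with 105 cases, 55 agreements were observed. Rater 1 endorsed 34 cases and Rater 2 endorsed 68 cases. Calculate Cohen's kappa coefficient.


P_o = 55/105 = 0.52381
P_e = (34*68 + 71*37) / 11025 = 0.447982
kappa = (P_o - P_e) / (1 - P_e)
kappa = (0.52381 - 0.447982) / (1 - 0.447982)
kappa = 0.1374

0.1374


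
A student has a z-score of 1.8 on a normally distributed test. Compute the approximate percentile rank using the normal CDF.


CDF(z) = 0.5 * (1 + erf(z/sqrt(2)))
erf(1.2728) = 0.9281
CDF = 0.9641
Percentile rank = 0.9641 * 100 = 96.41

96.41


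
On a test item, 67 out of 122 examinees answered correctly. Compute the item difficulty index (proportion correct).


Item difficulty p = number correct / total examinees
p = 67 / 122
p = 0.5492

0.5492


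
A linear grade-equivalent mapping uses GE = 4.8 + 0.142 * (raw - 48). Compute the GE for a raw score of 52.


raw - median = 52 - 48 = 4
slope * diff = 0.142 * 4 = 0.568
GE = 4.8 + 0.568
GE = 5.368

5.368


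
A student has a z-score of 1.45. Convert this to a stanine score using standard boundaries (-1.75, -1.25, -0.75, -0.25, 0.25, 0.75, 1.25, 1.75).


Stanine boundaries: [-1.75, -1.25, -0.75, -0.25, 0.25, 0.75, 1.25, 1.75]
z = 1.45
Check each boundary:
  z >= -1.75 -> could be stanine 2
  z >= -1.25 -> could be stanine 3
  z >= -0.75 -> could be stanine 4
  z >= -0.25 -> could be stanine 5
  z >= 0.25 -> could be stanine 6
  z >= 0.75 -> could be stanine 7
  z >= 1.25 -> could be stanine 8
  z < 1.75
Highest qualifying boundary gives stanine = 8

8


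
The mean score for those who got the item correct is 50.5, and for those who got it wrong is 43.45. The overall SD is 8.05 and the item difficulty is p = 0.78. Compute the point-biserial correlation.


q = 1 - p = 0.22
rpb = ((M1 - M0) / SD) * sqrt(p * q)
rpb = ((50.5 - 43.45) / 8.05) * sqrt(0.78 * 0.22)
rpb = 0.3628

0.3628


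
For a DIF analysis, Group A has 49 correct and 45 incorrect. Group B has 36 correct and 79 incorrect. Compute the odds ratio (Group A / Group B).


Odds_A = 49/45 = 1.0889
Odds_B = 36/79 = 0.4557
OR = Odds_A / Odds_B = 1.0889 / 0.4557
Exactly, OR = (49 * 79) / (45 * 36) = 3871 / 1620
OR = 2.3895

2.3895


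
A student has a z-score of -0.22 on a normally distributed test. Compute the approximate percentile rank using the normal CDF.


CDF(z) = 0.5 * (1 + erf(z/sqrt(2)))
erf(-0.1556) = -0.1741
CDF = 0.4129
Percentile rank = 0.4129 * 100 = 41.29

41.29


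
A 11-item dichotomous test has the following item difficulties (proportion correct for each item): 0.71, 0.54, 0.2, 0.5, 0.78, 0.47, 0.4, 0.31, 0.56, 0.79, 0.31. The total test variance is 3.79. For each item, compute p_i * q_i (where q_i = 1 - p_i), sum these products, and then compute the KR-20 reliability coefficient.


For each item, compute p_i * q_i:
  Item 1: 0.71 * 0.29 = 0.2059
  Item 2: 0.54 * 0.46 = 0.2484
  Item 3: 0.2 * 0.8 = 0.16
  Item 4: 0.5 * 0.5 = 0.25
  Item 5: 0.78 * 0.22 = 0.1716
  Item 6: 0.47 * 0.53 = 0.2491
  Item 7: 0.4 * 0.6 = 0.24
  Item 8: 0.31 * 0.69 = 0.2139
  Item 9: 0.56 * 0.44 = 0.2464
  Item 10: 0.79 * 0.21 = 0.1659
  Item 11: 0.31 * 0.69 = 0.2139
Sum(p_i * q_i) = 0.2059 + 0.2484 + 0.16 + 0.25 + 0.1716 + 0.2491 + 0.24 + 0.2139 + 0.2464 + 0.1659 + 0.2139 = 2.3651
KR-20 = (k/(k-1)) * (1 - Sum(p_i*q_i) / Var_total)
= (11/10) * (1 - 2.3651/3.79)
= 1.1 * 0.376
KR-20 = 0.4136

0.4136


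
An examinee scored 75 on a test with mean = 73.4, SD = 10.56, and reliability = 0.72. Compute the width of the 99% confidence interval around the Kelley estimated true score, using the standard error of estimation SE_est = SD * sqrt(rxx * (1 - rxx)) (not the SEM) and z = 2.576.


True score estimate = 0.72*75 + 0.28*73.4 = 74.552
SE_est = SD * sqrt(rxx * (1 - rxx)) = 10.56 * sqrt(0.72 * 0.28) = 10.56 * sqrt(0.2016) = 4.741428
CI = T_est +/- z * SE_est, so width = 2 * z * SE_est = 2 * 2.576 * 4.741428
Width = 24.4278

24.4278


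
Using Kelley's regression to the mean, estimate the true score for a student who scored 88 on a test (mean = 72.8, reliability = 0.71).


T_est = rxx * X + (1 - rxx) * mean
T_est = 0.71 * 88 + 0.29 * 72.8
T_est = 62.48 + 21.112
T_est = 83.592

83.592


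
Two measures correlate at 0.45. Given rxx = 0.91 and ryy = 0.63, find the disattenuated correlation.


r_corrected = rxy / sqrt(rxx * ryy)
= 0.45 / sqrt(0.91 * 0.63)
= 0.45 / sqrt(0.5733)
= 0.45 / 0.757166
r_corrected = 0.5943

0.5943


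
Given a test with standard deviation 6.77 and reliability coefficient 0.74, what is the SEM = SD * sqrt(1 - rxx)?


SEM = SD * sqrt(1 - rxx)
SEM = 6.77 * sqrt(1 - 0.74)
SEM = 6.77 * sqrt(0.26) = 6.77 * 0.509902
SEM = 3.452

3.452


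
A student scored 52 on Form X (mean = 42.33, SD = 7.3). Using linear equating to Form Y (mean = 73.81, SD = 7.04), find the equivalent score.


slope = SD_Y / SD_X = 7.04 / 7.3 ~ 0.9644
intercept = mean_Y - slope * mean_X = 73.81 - (7.04 / 7.3) * 42.33 ~ 32.9876
Y = slope * X + intercept. To avoid rounding drift from the rounded slope/intercept, evaluate the equivalent form Y = mean_Y + SD_Y * (X - mean_X) / SD_X at full precision:
Y = 73.81 + 7.04 * (52 - 42.33) / 7.3
Y = 73.81 + 7.04 * 9.67 / 7.3
Y = 73.81 + 68.0768 / 7.3
Y = 73.81 + 9.3256
Y = 83.1356

83.1356


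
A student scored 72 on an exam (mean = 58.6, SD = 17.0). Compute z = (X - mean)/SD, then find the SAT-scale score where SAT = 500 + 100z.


z = (X - mean) / SD = (72 - 58.6) / 17.0
z = 13.4 / 17.0
z = 0.7882
SAT-scale = SAT = 500 + 100z
Carry z at full precision (z = 13.4 / 17.0) into the conversion:
SAT-scale = 500 + 100 * (13.4 / 17.0) = 500 + 1340 / 17.0
SAT-scale = 500 + 78.8235
SAT-scale = 578.8235

578.8235


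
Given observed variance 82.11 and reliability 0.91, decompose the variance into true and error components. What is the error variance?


var_true = rxx * var_obs = 0.91 * 82.11 = 74.7201
var_error = var_obs - var_true
var_error = 82.11 - 74.7201
var_error = 7.3899

7.3899


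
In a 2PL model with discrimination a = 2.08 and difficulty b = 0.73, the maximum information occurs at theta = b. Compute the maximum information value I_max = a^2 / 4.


For 2PL, max info at theta = b = 0.73
I_max = a^2 / 4 = 2.08^2 / 4
= 4.3264 / 4
I_max = 1.0816

1.0816


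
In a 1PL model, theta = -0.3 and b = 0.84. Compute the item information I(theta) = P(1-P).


P = 1/(1+exp(-(-0.3-0.84))) = 0.2423
I = P*(1-P) = 0.2423 * 0.7577
I = 0.1836

0.1836


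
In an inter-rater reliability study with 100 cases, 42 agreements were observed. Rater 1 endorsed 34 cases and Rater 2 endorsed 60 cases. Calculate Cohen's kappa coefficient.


P_o = 42/100 = 0.42
P_e = (34*60 + 66*40) / 10000 = 0.468
kappa = (P_o - P_e) / (1 - P_e)
kappa = (0.42 - 0.468) / (1 - 0.468)
kappa = -0.0902

-0.0902


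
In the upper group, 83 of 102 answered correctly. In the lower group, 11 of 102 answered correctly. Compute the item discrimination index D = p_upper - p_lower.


p_upper = 83/102 = 0.8137
p_lower = 11/102 = 0.1078
D = 0.8137 - 0.1078 = 0.7059

0.7059
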